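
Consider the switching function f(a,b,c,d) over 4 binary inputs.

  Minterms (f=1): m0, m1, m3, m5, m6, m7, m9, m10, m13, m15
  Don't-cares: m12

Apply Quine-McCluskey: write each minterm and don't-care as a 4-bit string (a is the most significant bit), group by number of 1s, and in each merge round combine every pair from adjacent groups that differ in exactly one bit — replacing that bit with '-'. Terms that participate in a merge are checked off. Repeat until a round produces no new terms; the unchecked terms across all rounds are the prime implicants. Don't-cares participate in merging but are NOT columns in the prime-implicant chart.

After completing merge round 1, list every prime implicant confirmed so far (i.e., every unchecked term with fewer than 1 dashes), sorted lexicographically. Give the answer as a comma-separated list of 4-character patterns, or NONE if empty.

1010

[col 0] 0000*, 0001*, 0011*, 0101*, 0110*, 0111*, 1001*, 1010, 1100*, 1101*, 1111*
[col 1] -001*, -101*, -111*, 0-01*, 0-11*, 00-1*, 000-, 01-1*, 011-, 1-01*, 11-1*, 110-
[col 2] --01, -1-1, 0--1
Prime implicants: --01, -1-1, 0--1, 000-, 011-, 1010, 110-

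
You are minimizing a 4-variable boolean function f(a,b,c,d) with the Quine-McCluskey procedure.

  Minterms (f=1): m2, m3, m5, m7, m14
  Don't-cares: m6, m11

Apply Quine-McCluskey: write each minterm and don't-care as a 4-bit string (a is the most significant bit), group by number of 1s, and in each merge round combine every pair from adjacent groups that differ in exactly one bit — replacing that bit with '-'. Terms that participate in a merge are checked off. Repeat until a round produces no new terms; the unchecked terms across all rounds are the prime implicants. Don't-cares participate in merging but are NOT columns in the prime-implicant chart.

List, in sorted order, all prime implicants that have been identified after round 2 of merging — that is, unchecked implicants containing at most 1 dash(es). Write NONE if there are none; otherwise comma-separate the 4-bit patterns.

-011, -110, 01-1

size-2^0 implicants → 0010(✓)  0011(✓)  0101(✓)  0110(✓)  0111(✓)  1011(✓)  1110(✓)
size-2^1 implicants → -011  -110  0-10(✓)  0-11(✓)  001-(✓)  01-1  011-(✓)
size-2^2 implicants → 0-1-
Unchecked terms (primes): -011, -110, 0-1-, 01-1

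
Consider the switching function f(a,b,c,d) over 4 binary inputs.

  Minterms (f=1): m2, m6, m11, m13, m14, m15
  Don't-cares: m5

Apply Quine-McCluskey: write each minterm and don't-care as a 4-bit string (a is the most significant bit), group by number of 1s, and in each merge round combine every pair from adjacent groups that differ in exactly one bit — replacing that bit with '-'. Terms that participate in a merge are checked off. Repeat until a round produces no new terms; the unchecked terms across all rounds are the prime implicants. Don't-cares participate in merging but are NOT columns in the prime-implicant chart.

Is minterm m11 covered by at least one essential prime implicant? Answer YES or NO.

YES

size-2^0 implicants → 0010(✓)  0101(✓)  0110(✓)  1011(✓)  1101(✓)  1110(✓)  1111(✓)
size-2^1 implicants → -101  -110  0-10  1-11  11-1  111-
Unchecked terms (primes): -101, -110, 0-10, 1-11, 11-1, 111-
Minterm coverage:
  m2 ⊆ 0-10 [E]
  m6 ⊆ -110,0-10
  m11 ⊆ 1-11 [E]
  m13 ⊆ -101,11-1
  m14 ⊆ -110,111-
  m15 ⊆ 1-11,11-1,111-
E = {0-10, 1-11}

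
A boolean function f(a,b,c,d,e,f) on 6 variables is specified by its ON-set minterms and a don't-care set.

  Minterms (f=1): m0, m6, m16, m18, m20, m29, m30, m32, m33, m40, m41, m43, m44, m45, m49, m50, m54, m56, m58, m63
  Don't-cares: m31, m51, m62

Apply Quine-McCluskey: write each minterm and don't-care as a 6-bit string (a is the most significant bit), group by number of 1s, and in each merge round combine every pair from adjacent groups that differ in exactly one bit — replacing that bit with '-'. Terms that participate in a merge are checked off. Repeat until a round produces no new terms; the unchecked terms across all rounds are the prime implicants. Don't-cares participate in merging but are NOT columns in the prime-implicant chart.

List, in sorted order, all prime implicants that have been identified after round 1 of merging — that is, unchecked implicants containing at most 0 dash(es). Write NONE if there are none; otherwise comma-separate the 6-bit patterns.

[col 0] 000000*, 000110, 010000*, 010010*, 010100*, 011101*, 011110*, 011111*, 100000*, 100001*, 101000*, 101001*, 101011*, 101100*, 101101*, 110001*, 110010*, 110011*, 110110*, 111000*, 111010*, 111110*, 111111*
[col 1] -00000, -10010, -11110*, -11111*, 0-0000, 010-00, 0100-0, 0111-1, 01111-*, 1-0001, 1-1000, 10-000*, 10-001*, 10000-*, 101-00*, 101-01*, 1010-1, 10100-*, 10110-*, 11-010*, 11-110*, 110-10*, 1100-1, 11001-, 111-10*, 1110-0, 11111-*
[col 2] -1111-, 10-00-, 101-0-, 11--10
Prime implicants: -00000, -10010, -1111-, 0-0000, 000110, 010-00, 0100-0, 0111-1, 1-0001, 1-1000, 10-00-, 101-0-, 1010-1, 11--10, 1100-1, 11001-, 1110-0

000110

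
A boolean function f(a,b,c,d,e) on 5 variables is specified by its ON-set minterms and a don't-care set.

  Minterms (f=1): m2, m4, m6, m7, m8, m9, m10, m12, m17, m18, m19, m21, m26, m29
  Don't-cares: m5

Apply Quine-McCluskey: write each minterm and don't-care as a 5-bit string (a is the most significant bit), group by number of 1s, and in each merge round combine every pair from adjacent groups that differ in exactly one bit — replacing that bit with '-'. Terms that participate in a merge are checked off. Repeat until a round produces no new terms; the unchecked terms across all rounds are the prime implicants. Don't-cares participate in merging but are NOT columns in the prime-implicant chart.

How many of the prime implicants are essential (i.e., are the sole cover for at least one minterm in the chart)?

size-2^0 implicants → 00010(✓)  00100(✓)  00101(✓)  00110(✓)  00111(✓)  01000(✓)  01001(✓)  01010(✓)  01100(✓)  10001(✓)  10010(✓)  10011(✓)  10101(✓)  11010(✓)  11101(✓)
size-2^1 implicants → -0010(✓)  -0101  -1010(✓)  0-010(✓)  0-100  00-10  001-0(✓)  001-1(✓)  0010-(✓)  0011-(✓)  01-00  010-0  0100-  1-010(✓)  1-101  10-01  100-1  1001-
size-2^2 implicants → --010  001--
Unchecked terms (primes): --010, -0101, 0-100, 00-10, 001--, 01-00, 010-0, 0100-, 1-101, 10-01, 100-1, 1001-
Minterm coverage:
  m2 ⊆ --010,00-10
  m4 ⊆ 0-100,001--
  m6 ⊆ 00-10,001--
  m7 ⊆ 001-- [E]
  m8 ⊆ 01-00,010-0,0100-
  m9 ⊆ 0100- [E]
  m10 ⊆ --010,010-0
  m12 ⊆ 0-100,01-00
  m17 ⊆ 10-01,100-1
  m18 ⊆ --010,1001-
  m19 ⊆ 100-1,1001-
  m21 ⊆ -0101,1-101,10-01
  m26 ⊆ --010 [E]
  m29 ⊆ 1-101 [E]
E = {--010, 001--, 0100-, 1-101}

4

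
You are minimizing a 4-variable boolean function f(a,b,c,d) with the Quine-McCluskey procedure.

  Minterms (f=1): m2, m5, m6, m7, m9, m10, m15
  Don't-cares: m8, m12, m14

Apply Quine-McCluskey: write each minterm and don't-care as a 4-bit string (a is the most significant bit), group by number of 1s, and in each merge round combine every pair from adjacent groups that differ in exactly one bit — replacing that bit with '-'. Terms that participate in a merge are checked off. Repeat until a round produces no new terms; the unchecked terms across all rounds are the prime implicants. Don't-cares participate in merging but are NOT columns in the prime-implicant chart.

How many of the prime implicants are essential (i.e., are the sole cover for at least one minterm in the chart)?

Round 0: 0010✓ 0101✓ 0110✓ 0111✓ 1000✓ 1001✓ 1010✓ 1100✓ 1110✓ 1111✓
Round 1: -010✓ -110✓ -111✓ 0-10✓ 01-1 011-✓ 1-00✓ 1-10✓ 10-0✓ 100- 11-0✓ 111-✓
Round 2: --10 -11- 1--0
PIs = {--10, -11-, 01-1, 1--0, 100-}
Coverage chart:
  m2: --10 ←essential
  m5: 01-1 ←essential
  m6: --10,-11-
  m7: -11-,01-1
  m9: 100- ←essential
  m10: --10,1--0
  m15: -11- ←essential
Essential: --10, -11-, 01-1, 100-

4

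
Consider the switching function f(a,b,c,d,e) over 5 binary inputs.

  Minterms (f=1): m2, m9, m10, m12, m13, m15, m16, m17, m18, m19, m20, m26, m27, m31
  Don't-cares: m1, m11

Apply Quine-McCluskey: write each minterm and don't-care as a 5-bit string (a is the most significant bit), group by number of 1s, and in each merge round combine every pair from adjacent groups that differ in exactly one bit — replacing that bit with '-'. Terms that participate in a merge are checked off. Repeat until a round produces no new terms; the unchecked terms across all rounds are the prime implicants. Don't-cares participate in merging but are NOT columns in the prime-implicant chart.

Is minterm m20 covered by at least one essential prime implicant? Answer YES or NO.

YES

[col 0] 00001*, 00010*, 01001*, 01010*, 01011*, 01100*, 01101*, 01111*, 10000*, 10001*, 10010*, 10011*, 10100*, 11010*, 11011*, 11111*
[col 1] -0001, -0010*, -1010*, -1011*, -1111*, 0-001, 0-010*, 01-01*, 01-11*, 010-1*, 0101-*, 011-1*, 0110-, 1-010*, 1-011*, 10-00, 100-0*, 100-1*, 1000-*, 1001-*, 11-11*, 1101-*
[col 2] --010, -1-11, -101-, 01--1, 1-01-, 100--
Prime implicants: --010, -0001, -1-11, -101-, 0-001, 01--1, 0110-, 1-01-, 10-00, 100--
PI chart (minterm → PIs covering it):
  2 | --010  (sole → essential)
  9 | 0-001,01--1
  10 | --010,-101-
  12 | 0110-  (sole → essential)
  13 | 01--1,0110-
  15 | -1-11,01--1
  16 | 10-00,100--
  17 | -0001,100--
  18 | --010,1-01-,100--
  19 | 1-01-,100--
  20 | 10-00  (sole → essential)
  26 | --010,-101-,1-01-
  27 | -1-11,-101-,1-01-
  31 | -1-11  (sole → essential)
Essential prime implicants: --010, -1-11, 0110-, 10-00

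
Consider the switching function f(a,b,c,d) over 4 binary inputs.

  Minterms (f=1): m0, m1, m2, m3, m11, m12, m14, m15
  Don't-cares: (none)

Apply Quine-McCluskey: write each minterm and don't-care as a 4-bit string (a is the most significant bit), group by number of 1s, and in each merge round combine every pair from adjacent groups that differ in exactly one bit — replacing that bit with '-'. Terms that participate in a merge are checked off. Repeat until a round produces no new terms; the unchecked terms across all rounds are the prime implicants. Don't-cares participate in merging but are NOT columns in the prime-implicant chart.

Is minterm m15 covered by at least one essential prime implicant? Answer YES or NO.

Round 0: 0000✓ 0001✓ 0010✓ 0011✓ 1011✓ 1100✓ 1110✓ 1111✓
Round 1: -011 00-0✓ 00-1✓ 000-✓ 001-✓ 1-11 11-0 111-
Round 2: 00--
PIs = {-011, 00--, 1-11, 11-0, 111-}
Coverage chart:
  m0: 00-- ←essential
  m1: 00-- ←essential
  m2: 00-- ←essential
  m3: -011,00--
  m11: -011,1-11
  m12: 11-0 ←essential
  m14: 11-0,111-
  m15: 1-11,111-
Essential: 00--, 11-0

NO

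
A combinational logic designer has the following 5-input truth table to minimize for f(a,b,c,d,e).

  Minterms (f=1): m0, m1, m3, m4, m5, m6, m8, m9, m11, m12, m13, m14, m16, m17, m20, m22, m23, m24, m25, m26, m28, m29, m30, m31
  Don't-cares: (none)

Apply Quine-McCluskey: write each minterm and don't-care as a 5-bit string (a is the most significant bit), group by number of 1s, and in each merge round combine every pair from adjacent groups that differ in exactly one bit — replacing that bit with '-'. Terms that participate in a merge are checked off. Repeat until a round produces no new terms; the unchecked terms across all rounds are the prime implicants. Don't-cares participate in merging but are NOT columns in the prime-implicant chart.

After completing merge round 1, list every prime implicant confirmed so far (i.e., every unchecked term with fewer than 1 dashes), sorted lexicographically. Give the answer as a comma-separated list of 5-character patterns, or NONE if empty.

Round 0: 00000✓ 00001✓ 00011✓ 00100✓ 00101✓ 00110✓ 01000✓ 01001✓ 01011✓ 01100✓ 01101✓ 01110✓ 10000✓ 10001✓ 10100✓ 10110✓ 10111✓ 11000✓ 11001✓ 11010✓ 11100✓ 11101✓ 11110✓ 11111✓
Round 1: -0000✓ -0001✓ -0100✓ -0110✓ -1000✓ -1001✓ -1100✓ -1101✓ -1110✓ 0-000✓ 0-001✓ 0-011✓ 0-100✓ 0-101✓ 0-110✓ 00-00✓ 00-01✓ 000-1✓ 0000-✓ 001-0✓ 0010-✓ 01-00✓ 01-01✓ 010-1✓ 0100-✓ 011-0✓ 0110-✓ 1-000✓ 1-001✓ 1-100✓ 1-110✓ 1-111✓ 10-00✓ 1000-✓ 101-0✓ 1011-✓ 11-00✓ 11-01✓ 11-10✓ 110-0✓ 1100-✓ 111-0✓ 111-1✓ 1110-✓ 1111-✓
Round 2: --000✓ --001✓ --100✓ --110✓ -0-00✓ -000-✓ -01-0✓ -1-00✓ -1-01✓ -100-✓ -11-0✓ -110-✓ 0--00✓ 0--01✓ 0-0-1 0-00-✓ 0-1-0✓ 0-10-✓ 00-0-✓ 01-0-✓ 1--00✓ 1-00-✓ 1-1-0✓ 1-11- 11--0 11-0-✓ 111--
Round 3: ---00 --00- --1-0 -1-0- 0--0-
PIs = {---00, --00-, --1-0, -1-0-, 0--0-, 0-0-1, 1-11-, 11--0, 111--}

NONE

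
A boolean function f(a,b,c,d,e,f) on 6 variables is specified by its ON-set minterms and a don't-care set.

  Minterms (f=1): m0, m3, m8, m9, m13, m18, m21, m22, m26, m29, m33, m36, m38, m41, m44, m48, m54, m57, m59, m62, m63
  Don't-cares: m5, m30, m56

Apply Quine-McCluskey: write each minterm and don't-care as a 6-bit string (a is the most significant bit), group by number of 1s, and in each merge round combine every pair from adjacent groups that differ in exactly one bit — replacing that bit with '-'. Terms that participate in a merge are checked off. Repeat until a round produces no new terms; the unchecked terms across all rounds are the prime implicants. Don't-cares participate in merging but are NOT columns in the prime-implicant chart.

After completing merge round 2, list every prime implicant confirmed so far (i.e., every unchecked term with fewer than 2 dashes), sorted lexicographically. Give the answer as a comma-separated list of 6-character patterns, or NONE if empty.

-01001, 00-000, 000011, 001-01, 00100-, 1-0110, 1-1001, 10-001, 10-100, 1001-0, 11-000, 111-11, 1110-1, 11100-, 11111-

[col 0] 000000*, 000011, 000101*, 001000*, 001001*, 001101*, 010010*, 010101*, 010110*, 011010*, 011101*, 011110*, 100001*, 100100*, 100110*, 101001*, 101100*, 110000*, 110110*, 111000*, 111001*, 111011*, 111110*, 111111*
[col 1] -01001, -10110*, -11110*, 0-0101*, 0-1101*, 00-000, 00-101*, 001-01, 00100-, 01-010*, 01-101*, 01-110*, 010-10*, 011-10*, 1-0110, 1-1001, 10-001, 10-100, 1001-0, 11-000, 11-110*, 111-11, 1110-1, 11100-, 11111-
[col 2] -1-110, 0--101, 01--10
Prime implicants: -01001, -1-110, 0--101, 00-000, 000011, 001-01, 00100-, 01--10, 1-0110, 1-1001, 10-001, 10-100, 1001-0, 11-000, 111-11, 1110-1, 11100-, 11111-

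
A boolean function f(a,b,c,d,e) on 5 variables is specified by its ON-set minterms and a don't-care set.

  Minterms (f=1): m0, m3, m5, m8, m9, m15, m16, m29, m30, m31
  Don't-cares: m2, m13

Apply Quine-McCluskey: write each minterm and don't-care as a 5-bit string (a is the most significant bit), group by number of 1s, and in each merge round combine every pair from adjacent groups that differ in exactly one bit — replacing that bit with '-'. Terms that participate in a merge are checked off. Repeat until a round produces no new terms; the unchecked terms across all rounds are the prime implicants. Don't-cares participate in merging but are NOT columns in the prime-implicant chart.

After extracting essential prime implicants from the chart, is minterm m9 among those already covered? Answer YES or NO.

NO

size-2^0 implicants → 00000(✓)  00010(✓)  00011(✓)  00101(✓)  01000(✓)  01001(✓)  01101(✓)  01111(✓)  10000(✓)  11101(✓)  11110(✓)  11111(✓)
size-2^1 implicants → -0000  -1101(✓)  -1111(✓)  0-000  0-101  000-0  0001-  01-01  0100-  011-1(✓)  111-1(✓)  1111-
size-2^2 implicants → -11-1
Unchecked terms (primes): -0000, -11-1, 0-000, 0-101, 000-0, 0001-, 01-01, 0100-, 1111-
Minterm coverage:
  m0 ⊆ -0000,0-000,000-0
  m3 ⊆ 0001- [E]
  m5 ⊆ 0-101 [E]
  m8 ⊆ 0-000,0100-
  m9 ⊆ 01-01,0100-
  m15 ⊆ -11-1 [E]
  m16 ⊆ -0000 [E]
  m29 ⊆ -11-1 [E]
  m30 ⊆ 1111- [E]
  m31 ⊆ -11-1,1111-
E = {-0000, -11-1, 0-101, 0001-, 1111-}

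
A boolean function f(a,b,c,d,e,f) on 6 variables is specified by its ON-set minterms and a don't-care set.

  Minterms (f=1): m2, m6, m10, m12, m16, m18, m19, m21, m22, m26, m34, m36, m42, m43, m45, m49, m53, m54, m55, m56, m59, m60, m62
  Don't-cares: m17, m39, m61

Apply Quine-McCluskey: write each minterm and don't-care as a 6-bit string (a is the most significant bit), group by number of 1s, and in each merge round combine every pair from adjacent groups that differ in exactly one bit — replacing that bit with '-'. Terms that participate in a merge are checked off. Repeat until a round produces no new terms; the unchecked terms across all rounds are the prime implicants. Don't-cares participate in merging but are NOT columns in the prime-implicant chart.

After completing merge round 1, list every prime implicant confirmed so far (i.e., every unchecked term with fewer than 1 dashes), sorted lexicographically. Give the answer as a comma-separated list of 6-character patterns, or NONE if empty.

Round 0: 000010✓ 000110✓ 001010✓ 001100 010000✓ 010001✓ 010010✓ 010011✓ 010101✓ 010110✓ 011010✓ 100010✓ 100100 100111✓ 101010✓ 101011✓ 101101✓ 110001✓ 110101✓ 110110✓ 110111✓ 111000✓ 111011✓ 111100✓ 111101✓ 111110✓
Round 1: -00010✓ -01010✓ -10001✓ -10101✓ -10110 0-0010✓ 0-0110✓ 0-1010✓ 00-010✓ 000-10✓ 01-010✓ 010-01✓ 010-10✓ 0100-0✓ 0100-1✓ 01000-✓ 01001-✓ 1-0111 1-1011 1-1101 10-010✓ 10101- 11-101 11-110 110-01✓ 1101-1 11011- 111-00 1111-0 11110-
Round 2: -0-010 -10-01 0--010 0-0-10 0100--
PIs = {-0-010, -10-01, -10110, 0--010, 0-0-10, 001100, 0100--, 1-0111, 1-1011, 1-1101, 100100, 10101-, 11-101, 11-110, 1101-1, 11011-, 111-00, 1111-0, 11110-}

001100, 100100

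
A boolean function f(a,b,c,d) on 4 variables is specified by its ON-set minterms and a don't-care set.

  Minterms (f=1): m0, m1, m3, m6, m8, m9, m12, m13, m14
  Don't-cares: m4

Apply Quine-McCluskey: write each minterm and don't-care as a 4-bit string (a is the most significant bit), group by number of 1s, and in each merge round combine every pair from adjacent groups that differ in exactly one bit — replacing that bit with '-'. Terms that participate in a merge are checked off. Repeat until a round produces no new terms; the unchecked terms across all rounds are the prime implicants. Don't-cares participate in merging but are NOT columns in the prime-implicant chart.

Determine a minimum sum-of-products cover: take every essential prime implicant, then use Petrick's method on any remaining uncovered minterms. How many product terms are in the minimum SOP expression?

4

size-2^0 implicants → 0000(✓)  0001(✓)  0011(✓)  0100(✓)  0110(✓)  1000(✓)  1001(✓)  1100(✓)  1101(✓)  1110(✓)
size-2^1 implicants → -000(✓)  -001(✓)  -100(✓)  -110(✓)  0-00(✓)  00-1  000-(✓)  01-0(✓)  1-00(✓)  1-01(✓)  100-(✓)  11-0(✓)  110-(✓)
size-2^2 implicants → --00  -00-  -1-0  1-0-
Unchecked terms (primes): --00, -00-, -1-0, 00-1, 1-0-
Minterm coverage:
  m0 ⊆ --00,-00-
  m1 ⊆ -00-,00-1
  m3 ⊆ 00-1 [E]
  m6 ⊆ -1-0 [E]
  m8 ⊆ --00,-00-,1-0-
  m9 ⊆ -00-,1-0-
  m12 ⊆ --00,-1-0,1-0-
  m13 ⊆ 1-0- [E]
  m14 ⊆ -1-0 [E]
E = {-1-0, 00-1, 1-0-}
Petrick residual → --00
Cover = c'd' + bd' + a'b'd + ac'  |cover|=4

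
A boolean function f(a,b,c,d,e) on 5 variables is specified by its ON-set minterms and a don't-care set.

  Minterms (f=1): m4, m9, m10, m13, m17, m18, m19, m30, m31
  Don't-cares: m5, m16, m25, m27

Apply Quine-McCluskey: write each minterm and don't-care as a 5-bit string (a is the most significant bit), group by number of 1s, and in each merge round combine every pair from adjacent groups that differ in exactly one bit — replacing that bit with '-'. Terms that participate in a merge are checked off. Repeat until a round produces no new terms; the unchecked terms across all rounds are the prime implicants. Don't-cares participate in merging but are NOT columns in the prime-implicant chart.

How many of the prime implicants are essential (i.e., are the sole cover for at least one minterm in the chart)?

4

Round 0: 00100✓ 00101✓ 01001✓ 01010 01101✓ 10000✓ 10001✓ 10010✓ 10011✓ 11001✓ 11011✓ 11110✓ 11111✓
Round 1: -1001 0-101 0010- 01-01 1-001✓ 1-011✓ 100-0✓ 100-1✓ 1000-✓ 1001-✓ 11-11 110-1✓ 1111-
Round 2: 1-0-1 100--
PIs = {-1001, 0-101, 0010-, 01-01, 01010, 1-0-1, 100--, 11-11, 1111-}
Coverage chart:
  m4: 0010- ←essential
  m9: -1001,01-01
  m10: 01010 ←essential
  m13: 0-101,01-01
  m17: 1-0-1,100--
  m18: 100-- ←essential
  m19: 1-0-1,100--
  m30: 1111- ←essential
  m31: 11-11,1111-
Essential: 0010-, 01010, 100--, 1111-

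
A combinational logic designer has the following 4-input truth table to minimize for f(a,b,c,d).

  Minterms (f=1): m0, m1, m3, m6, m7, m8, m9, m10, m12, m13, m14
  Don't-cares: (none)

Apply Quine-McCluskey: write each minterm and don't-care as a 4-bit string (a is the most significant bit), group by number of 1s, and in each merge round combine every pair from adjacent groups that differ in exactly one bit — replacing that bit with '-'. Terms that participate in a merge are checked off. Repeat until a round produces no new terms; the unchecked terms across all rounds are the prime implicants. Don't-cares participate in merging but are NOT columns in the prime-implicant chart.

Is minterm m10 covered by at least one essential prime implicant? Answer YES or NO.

[col 0] 0000*, 0001*, 0011*, 0110*, 0111*, 1000*, 1001*, 1010*, 1100*, 1101*, 1110*
[col 1] -000*, -001*, -110, 0-11, 00-1, 000-*, 011-, 1-00*, 1-01*, 1-10*, 10-0*, 100-*, 11-0*, 110-*
[col 2] -00-, 1--0, 1-0-
Prime implicants: -00-, -110, 0-11, 00-1, 011-, 1--0, 1-0-
PI chart (minterm → PIs covering it):
  0 | -00-  (sole → essential)
  1 | -00-,00-1
  3 | 0-11,00-1
  6 | -110,011-
  7 | 0-11,011-
  8 | -00-,1--0,1-0-
  9 | -00-,1-0-
  10 | 1--0  (sole → essential)
  12 | 1--0,1-0-
  13 | 1-0-  (sole → essential)
  14 | -110,1--0
Essential prime implicants: -00-, 1--0, 1-0-

YES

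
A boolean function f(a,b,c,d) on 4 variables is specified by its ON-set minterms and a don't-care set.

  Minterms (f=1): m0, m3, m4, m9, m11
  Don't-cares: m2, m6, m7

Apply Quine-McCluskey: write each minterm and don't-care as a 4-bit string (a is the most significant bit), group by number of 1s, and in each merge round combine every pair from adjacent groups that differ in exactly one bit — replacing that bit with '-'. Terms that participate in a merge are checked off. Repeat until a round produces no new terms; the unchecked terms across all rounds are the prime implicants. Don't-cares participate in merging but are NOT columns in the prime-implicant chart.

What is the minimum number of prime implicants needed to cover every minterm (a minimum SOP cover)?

3

size-2^0 implicants → 0000(✓)  0010(✓)  0011(✓)  0100(✓)  0110(✓)  0111(✓)  1001(✓)  1011(✓)
size-2^1 implicants → -011  0-00(✓)  0-10(✓)  0-11(✓)  00-0(✓)  001-(✓)  01-0(✓)  011-(✓)  10-1
size-2^2 implicants → 0--0  0-1-
Unchecked terms (primes): -011, 0--0, 0-1-, 10-1
Minterm coverage:
  m0 ⊆ 0--0 [E]
  m3 ⊆ -011,0-1-
  m4 ⊆ 0--0 [E]
  m9 ⊆ 10-1 [E]
  m11 ⊆ -011,10-1
E = {0--0, 10-1}
Petrick residual → -011
Cover = b'cd + a'd' + ab'd  |cover|=3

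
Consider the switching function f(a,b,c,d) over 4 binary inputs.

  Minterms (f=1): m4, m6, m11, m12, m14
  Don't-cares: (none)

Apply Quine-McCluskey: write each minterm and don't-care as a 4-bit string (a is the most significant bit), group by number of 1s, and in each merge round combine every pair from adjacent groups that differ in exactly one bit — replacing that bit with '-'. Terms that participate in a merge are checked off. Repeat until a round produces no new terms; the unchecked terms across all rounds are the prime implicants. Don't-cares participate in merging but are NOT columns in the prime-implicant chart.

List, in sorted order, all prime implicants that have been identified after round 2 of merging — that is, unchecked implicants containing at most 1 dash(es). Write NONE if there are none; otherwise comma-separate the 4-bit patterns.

size-2^0 implicants → 0100(✓)  0110(✓)  1011  1100(✓)  1110(✓)
size-2^1 implicants → -100(✓)  -110(✓)  01-0(✓)  11-0(✓)
size-2^2 implicants → -1-0
Unchecked terms (primes): -1-0, 1011

1011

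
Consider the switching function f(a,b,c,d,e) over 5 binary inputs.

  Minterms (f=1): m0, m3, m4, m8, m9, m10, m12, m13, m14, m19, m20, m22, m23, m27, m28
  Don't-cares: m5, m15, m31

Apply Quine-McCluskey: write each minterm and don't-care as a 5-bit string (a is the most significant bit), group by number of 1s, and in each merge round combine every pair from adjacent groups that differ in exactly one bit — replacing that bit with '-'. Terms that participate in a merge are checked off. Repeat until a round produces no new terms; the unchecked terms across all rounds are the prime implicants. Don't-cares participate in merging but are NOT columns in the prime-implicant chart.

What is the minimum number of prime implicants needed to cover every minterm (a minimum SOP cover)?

7

size-2^0 implicants → 00000(✓)  00011(✓)  00100(✓)  00101(✓)  01000(✓)  01001(✓)  01010(✓)  01100(✓)  01101(✓)  01110(✓)  01111(✓)  10011(✓)  10100(✓)  10110(✓)  10111(✓)  11011(✓)  11100(✓)  11111(✓)
size-2^1 implicants → -0011  -0100(✓)  -1100(✓)  -1111  0-000(✓)  0-100(✓)  0-101(✓)  00-00(✓)  0010-(✓)  01-00(✓)  01-01(✓)  01-10(✓)  010-0(✓)  0100-(✓)  011-0(✓)  011-1(✓)  0110-(✓)  0111-(✓)  1-011(✓)  1-100(✓)  1-111(✓)  10-11(✓)  101-0  1011-  11-11(✓)
size-2^2 implicants → --100  0--00  0-10-  01--0  01-0-  011--  1--11
Unchecked terms (primes): --100, -0011, -1111, 0--00, 0-10-, 01--0, 01-0-, 011--, 1--11, 101-0, 1011-
Minterm coverage:
  m0 ⊆ 0--00 [E]
  m3 ⊆ -0011 [E]
  m4 ⊆ --100,0--00,0-10-
  m8 ⊆ 0--00,01--0,01-0-
  m9 ⊆ 01-0- [E]
  m10 ⊆ 01--0 [E]
  m12 ⊆ --100,0--00,0-10-,01--0,01-0-,011--
  m13 ⊆ 0-10-,01-0-,011--
  m14 ⊆ 01--0,011--
  m19 ⊆ -0011,1--11
  m20 ⊆ --100,101-0
  m22 ⊆ 101-0,1011-
  m23 ⊆ 1--11,1011-
  m27 ⊆ 1--11 [E]
  m28 ⊆ --100 [E]
E = {--100, -0011, 0--00, 01--0, 01-0-, 1--11}
Petrick residual → 101-0
Cover = cd'e' + b'c'de + a'd'e' + a'be' + a'bd' + ade + ab'ce'  |cover|=7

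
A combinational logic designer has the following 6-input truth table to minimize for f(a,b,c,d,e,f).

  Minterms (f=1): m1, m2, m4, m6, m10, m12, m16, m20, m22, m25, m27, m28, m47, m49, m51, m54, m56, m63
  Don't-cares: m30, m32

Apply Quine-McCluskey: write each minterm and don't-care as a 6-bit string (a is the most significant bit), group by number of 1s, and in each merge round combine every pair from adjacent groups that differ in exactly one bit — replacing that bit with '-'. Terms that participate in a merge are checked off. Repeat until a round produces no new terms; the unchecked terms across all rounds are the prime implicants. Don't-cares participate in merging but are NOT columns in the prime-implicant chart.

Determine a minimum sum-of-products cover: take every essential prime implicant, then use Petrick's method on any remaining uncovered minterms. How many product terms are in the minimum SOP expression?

Round 0: 000001 000010✓ 000100✓ 000110✓ 001010✓ 001100✓ 010000✓ 010100✓ 010110✓ 011001✓ 011011✓ 011100✓ 011110✓ 100000 101111✓ 110001✓ 110011✓ 110110✓ 111000 111111✓
Round 1: -10110 0-0100✓ 0-0110✓ 0-1100✓ 00-010 00-100✓ 000-10 0001-0✓ 01-100✓ 01-110✓ 010-00 0101-0✓ 0110-1 0111-0✓ 1-1111 1100-1
Round 2: 0--100 0-01-0 01-1-0
PIs = {-10110, 0--100, 0-01-0, 00-010, 000-10, 000001, 01-1-0, 010-00, 0110-1, 1-1111, 100000, 1100-1, 111000}
Coverage chart:
  m1: 000001 ←essential
  m2: 00-010,000-10
  m4: 0--100,0-01-0
  m6: 0-01-0,000-10
  m10: 00-010 ←essential
  m12: 0--100 ←essential
  m16: 010-00 ←essential
  m20: 0--100,0-01-0,01-1-0,010-00
  m22: -10110,0-01-0,01-1-0
  m25: 0110-1 ←essential
  m27: 0110-1 ←essential
  m28: 0--100,01-1-0
  m47: 1-1111 ←essential
  m49: 1100-1 ←essential
  m51: 1100-1 ←essential
  m54: -10110 ←essential
  m56: 111000 ←essential
  m63: 1-1111 ←essential
Essential: -10110, 0--100, 00-010, 000001, 010-00, 0110-1, 1-1111, 1100-1, 111000
Petrick residual → 0-01-0
Min cover (10 terms): bc'def' + a'de'f' + a'c'df' + a'b'd'ef' + a'b'c'd'e'f + a'bc'e'f' + a'bcd'f + acdef + abc'd'f + abcd'e'f'

10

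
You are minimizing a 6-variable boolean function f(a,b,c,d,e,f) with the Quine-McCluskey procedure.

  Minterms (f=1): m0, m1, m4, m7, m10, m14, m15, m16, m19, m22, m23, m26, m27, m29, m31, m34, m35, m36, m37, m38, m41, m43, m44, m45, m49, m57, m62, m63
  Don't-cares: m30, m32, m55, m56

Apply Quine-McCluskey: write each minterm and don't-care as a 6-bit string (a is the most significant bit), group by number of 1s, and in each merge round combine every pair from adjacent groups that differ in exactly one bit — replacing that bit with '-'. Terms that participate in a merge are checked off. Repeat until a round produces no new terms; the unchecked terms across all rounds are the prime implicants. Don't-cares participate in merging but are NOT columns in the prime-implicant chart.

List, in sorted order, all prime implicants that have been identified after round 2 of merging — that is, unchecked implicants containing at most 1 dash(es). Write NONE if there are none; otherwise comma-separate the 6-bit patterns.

0-0000, 00000-, 0111-1, 1-1001, 10-011, 10001-, 101-01, 1010-1, 11-001, 11100-

size-2^0 implicants → 000000(✓)  000001(✓)  000100(✓)  000111(✓)  001010(✓)  001110(✓)  001111(✓)  010000(✓)  010011(✓)  010110(✓)  010111(✓)  011010(✓)  011011(✓)  011101(✓)  011110(✓)  011111(✓)  100000(✓)  100010(✓)  100011(✓)  100100(✓)  100101(✓)  100110(✓)  101001(✓)  101011(✓)  101100(✓)  101101(✓)  110001(✓)  110111(✓)  111000(✓)  111001(✓)  111110(✓)  111111(✓)
size-2^1 implicants → -00000(✓)  -00100(✓)  -10111(✓)  -11110(✓)  -11111(✓)  0-0000  0-0111(✓)  0-1010(✓)  0-1110(✓)  0-1111(✓)  00-111(✓)  000-00(✓)  00000-  001-10(✓)  00111-(✓)  01-011(✓)  01-110(✓)  01-111(✓)  010-11(✓)  01011-(✓)  011-10(✓)  011-11(✓)  01101-(✓)  0111-1  01111-(✓)  1-1001  10-011  10-100(✓)  10-101(✓)  100-00(✓)  100-10(✓)  1000-0(✓)  10001-  1001-0(✓)  10010-(✓)  101-01  1010-1  10110-(✓)  11-001  11-111(✓)  11100-  11111-(✓)
size-2^2 implicants → -00-00  -1-111  -1111-  0--111  0-1-10  0-111-  01--11  01-11-  011-1-  10-10-  100--0
Unchecked terms (primes): -00-00, -1-111, -1111-, 0--111, 0-0000, 0-1-10, 0-111-, 00000-, 01--11, 01-11-, 011-1-, 0111-1, 1-1001, 10-011, 10-10-, 100--0, 10001-, 101-01, 1010-1, 11-001, 11100-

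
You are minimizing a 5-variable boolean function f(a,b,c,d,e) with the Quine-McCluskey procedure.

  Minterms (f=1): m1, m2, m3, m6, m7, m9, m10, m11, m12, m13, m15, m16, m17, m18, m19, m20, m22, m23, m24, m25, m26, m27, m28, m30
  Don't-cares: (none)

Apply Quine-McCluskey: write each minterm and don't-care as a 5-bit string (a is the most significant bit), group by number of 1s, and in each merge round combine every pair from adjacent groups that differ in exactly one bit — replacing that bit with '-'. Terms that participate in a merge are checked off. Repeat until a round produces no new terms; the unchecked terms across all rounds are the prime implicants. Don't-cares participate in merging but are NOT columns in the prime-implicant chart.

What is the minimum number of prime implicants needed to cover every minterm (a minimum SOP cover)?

6

size-2^0 implicants → 00001(✓)  00010(✓)  00011(✓)  00110(✓)  00111(✓)  01001(✓)  01010(✓)  01011(✓)  01100(✓)  01101(✓)  01111(✓)  10000(✓)  10001(✓)  10010(✓)  10011(✓)  10100(✓)  10110(✓)  10111(✓)  11000(✓)  11001(✓)  11010(✓)  11011(✓)  11100(✓)  11110(✓)
size-2^1 implicants → -0001(✓)  -0010(✓)  -0011(✓)  -0110(✓)  -0111(✓)  -1001(✓)  -1010(✓)  -1011(✓)  -1100  0-001(✓)  0-010(✓)  0-011(✓)  0-111(✓)  00-10(✓)  00-11(✓)  000-1(✓)  0001-(✓)  0011-(✓)  01-01(✓)  01-11(✓)  010-1(✓)  0101-(✓)  011-1(✓)  0110-  1-000(✓)  1-001(✓)  1-010(✓)  1-011(✓)  1-100(✓)  1-110(✓)  10-00(✓)  10-10(✓)  10-11(✓)  100-0(✓)  100-1(✓)  1000-(✓)  1001-(✓)  101-0(✓)  1011-(✓)  11-00(✓)  11-10(✓)  110-0(✓)  110-1(✓)  1100-(✓)  1101-(✓)  111-0(✓)
size-2^2 implicants → --001(✓)  --010(✓)  --011(✓)  -0-10(✓)  -0-11(✓)  -00-1(✓)  -001-(✓)  -011-(✓)  -10-1(✓)  -101-(✓)  0--11  0-0-1(✓)  0-01-(✓)  00-1-(✓)  01--1  1--00(✓)  1--10(✓)  1-0-0(✓)  1-0-1(✓)  1-00-(✓)  1-01-(✓)  1-1-0(✓)  10--0(✓)  10-1-(✓)  100--(✓)  11--0(✓)  110--(✓)
size-2^3 implicants → --0-1  --01-  -0-1-  1---0  1-0--
Unchecked terms (primes): --0-1, --01-, -0-1-, -1100, 0--11, 01--1, 0110-, 1---0, 1-0--
Minterm coverage:
  m1 ⊆ --0-1 [E]
  m2 ⊆ --01-,-0-1-
  m3 ⊆ --0-1,--01-,-0-1-,0--11
  m6 ⊆ -0-1- [E]
  m7 ⊆ -0-1-,0--11
  m9 ⊆ --0-1,01--1
  m10 ⊆ --01- [E]
  m11 ⊆ --0-1,--01-,0--11,01--1
  m12 ⊆ -1100,0110-
  m13 ⊆ 01--1,0110-
  m15 ⊆ 0--11,01--1
  m16 ⊆ 1---0,1-0--
  m17 ⊆ --0-1,1-0--
  m18 ⊆ --01-,-0-1-,1---0,1-0--
  m19 ⊆ --0-1,--01-,-0-1-,1-0--
  m20 ⊆ 1---0 [E]
  m22 ⊆ -0-1-,1---0
  m23 ⊆ -0-1- [E]
  m24 ⊆ 1---0,1-0--
  m25 ⊆ --0-1,1-0--
  m26 ⊆ --01-,1---0,1-0--
  m27 ⊆ --0-1,--01-,1-0--
  m28 ⊆ -1100,1---0
  m30 ⊆ 1---0 [E]
E = {--0-1, --01-, -0-1-, 1---0}
Petrick residual → -1100, 01--1
Cover = c'e + c'd + b'd + bcd'e' + a'be + ae'  |cover|=6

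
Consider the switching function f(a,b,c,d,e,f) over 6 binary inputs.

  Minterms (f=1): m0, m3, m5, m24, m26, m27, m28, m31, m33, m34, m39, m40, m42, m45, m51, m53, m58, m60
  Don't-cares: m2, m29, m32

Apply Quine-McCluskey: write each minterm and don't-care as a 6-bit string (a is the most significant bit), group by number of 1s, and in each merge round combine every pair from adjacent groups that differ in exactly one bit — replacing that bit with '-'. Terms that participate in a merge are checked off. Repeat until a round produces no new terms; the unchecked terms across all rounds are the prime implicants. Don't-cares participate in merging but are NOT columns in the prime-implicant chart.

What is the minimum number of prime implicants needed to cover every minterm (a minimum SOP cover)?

13

[col 0] 000000*, 000010*, 000011*, 000101, 011000*, 011010*, 011011*, 011100*, 011101*, 011111*, 100000*, 100001*, 100010*, 100111, 101000*, 101010*, 101101, 110011, 110101, 111010*, 111100*
[col 1] -00000*, -00010*, -11010, -11100, 0000-0*, 00001-, 011-00, 011-11, 0110-0, 01101-, 0111-1, 01110-, 1-1010, 10-000*, 10-010*, 1000-0*, 10000-, 1010-0*
[col 2] -000-0, 10-0-0
Prime implicants: -000-0, -11010, -11100, 00001-, 000101, 011-00, 011-11, 0110-0, 01101-, 0111-1, 01110-, 1-1010, 10-0-0, 10000-, 100111, 101101, 110011, 110101
PI chart (minterm → PIs covering it):
  0 | -000-0  (sole → essential)
  3 | 00001-  (sole → essential)
  5 | 000101  (sole → essential)
  24 | 011-00,0110-0
  26 | -11010,0110-0,01101-
  27 | 011-11,01101-
  28 | -11100,011-00,01110-
  31 | 011-11,0111-1
  33 | 10000-  (sole → essential)
  34 | -000-0,10-0-0
  39 | 100111  (sole → essential)
  40 | 10-0-0  (sole → essential)
  42 | 1-1010,10-0-0
  45 | 101101  (sole → essential)
  51 | 110011  (sole → essential)
  53 | 110101  (sole → essential)
  58 | -11010,1-1010
  60 | -11100  (sole → essential)
Essential prime implicants: -000-0, -11100, 00001-, 000101, 10-0-0, 10000-, 100111, 101101, 110011, 110101
Petrick residual → -11010, 011-00, 011-11
Minimum SOP uses 13 PIs: b'c'd'f' + bcd'ef' + bcde'f' + a'b'c'd'e + a'b'c'de'f + a'bce'f' + a'bcef + ab'd'f' + ab'c'd'e' + ab'c'def + ab'cde'f + abc'd'ef + abc'de'f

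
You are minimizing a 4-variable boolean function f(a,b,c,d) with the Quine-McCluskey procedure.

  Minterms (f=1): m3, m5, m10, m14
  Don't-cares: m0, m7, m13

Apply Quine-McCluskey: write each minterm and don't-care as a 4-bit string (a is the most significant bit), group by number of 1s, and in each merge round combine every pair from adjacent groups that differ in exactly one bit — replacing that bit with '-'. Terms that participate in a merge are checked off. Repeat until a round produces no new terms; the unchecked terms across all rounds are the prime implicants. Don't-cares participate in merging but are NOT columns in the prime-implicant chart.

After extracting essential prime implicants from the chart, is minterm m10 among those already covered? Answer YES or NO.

YES

[col 0] 0000, 0011*, 0101*, 0111*, 1010*, 1101*, 1110*
[col 1] -101, 0-11, 01-1, 1-10
Prime implicants: -101, 0-11, 0000, 01-1, 1-10
PI chart (minterm → PIs covering it):
  3 | 0-11  (sole → essential)
  5 | -101,01-1
  10 | 1-10  (sole → essential)
  14 | 1-10  (sole → essential)
Essential prime implicants: 0-11, 1-10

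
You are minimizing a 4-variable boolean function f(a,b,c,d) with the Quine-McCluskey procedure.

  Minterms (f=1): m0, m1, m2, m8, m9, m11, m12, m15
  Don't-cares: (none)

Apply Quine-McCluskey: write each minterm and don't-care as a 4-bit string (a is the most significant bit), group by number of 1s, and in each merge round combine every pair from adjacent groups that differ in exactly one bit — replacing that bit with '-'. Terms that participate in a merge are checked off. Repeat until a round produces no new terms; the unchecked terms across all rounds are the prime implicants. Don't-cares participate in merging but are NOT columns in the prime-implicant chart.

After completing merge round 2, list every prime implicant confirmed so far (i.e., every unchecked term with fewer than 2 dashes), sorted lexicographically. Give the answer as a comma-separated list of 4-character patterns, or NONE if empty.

size-2^0 implicants → 0000(✓)  0001(✓)  0010(✓)  1000(✓)  1001(✓)  1011(✓)  1100(✓)  1111(✓)
size-2^1 implicants → -000(✓)  -001(✓)  00-0  000-(✓)  1-00  1-11  10-1  100-(✓)
size-2^2 implicants → -00-
Unchecked terms (primes): -00-, 00-0, 1-00, 1-11, 10-1

00-0, 1-00, 1-11, 10-1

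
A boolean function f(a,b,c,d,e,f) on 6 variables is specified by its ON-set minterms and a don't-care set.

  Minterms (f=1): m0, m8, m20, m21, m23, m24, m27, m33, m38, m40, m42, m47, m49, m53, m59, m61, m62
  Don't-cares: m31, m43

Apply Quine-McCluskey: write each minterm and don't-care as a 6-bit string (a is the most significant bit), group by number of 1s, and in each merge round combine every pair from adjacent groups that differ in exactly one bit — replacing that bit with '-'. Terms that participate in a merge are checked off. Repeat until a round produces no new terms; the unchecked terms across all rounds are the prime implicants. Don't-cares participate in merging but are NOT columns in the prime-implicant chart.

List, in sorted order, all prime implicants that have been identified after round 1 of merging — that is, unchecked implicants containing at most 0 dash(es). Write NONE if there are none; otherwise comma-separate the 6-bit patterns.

100110, 111110

[col 0] 000000*, 001000*, 010100*, 010101*, 010111*, 011000*, 011011*, 011111*, 100001*, 100110, 101000*, 101010*, 101011*, 101111*, 110001*, 110101*, 111011*, 111101*, 111110
[col 1] -01000, -10101, -11011, 0-1000, 00-000, 01-111, 0101-1, 01010-, 011-11, 1-0001, 1-1011, 101-11, 1010-0, 10101-, 11-101, 110-01
Prime implicants: -01000, -10101, -11011, 0-1000, 00-000, 01-111, 0101-1, 01010-, 011-11, 1-0001, 1-1011, 100110, 101-11, 1010-0, 10101-, 11-101, 110-01, 111110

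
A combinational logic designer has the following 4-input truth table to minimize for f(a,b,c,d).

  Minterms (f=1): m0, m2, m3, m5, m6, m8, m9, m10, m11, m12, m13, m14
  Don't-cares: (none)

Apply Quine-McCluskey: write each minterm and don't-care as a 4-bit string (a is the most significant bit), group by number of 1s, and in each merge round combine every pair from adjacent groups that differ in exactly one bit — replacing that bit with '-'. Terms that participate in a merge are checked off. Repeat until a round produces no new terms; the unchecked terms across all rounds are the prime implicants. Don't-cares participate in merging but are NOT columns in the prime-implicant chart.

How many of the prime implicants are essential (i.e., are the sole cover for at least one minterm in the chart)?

4

[col 0] 0000*, 0010*, 0011*, 0101*, 0110*, 1000*, 1001*, 1010*, 1011*, 1100*, 1101*, 1110*
[col 1] -000*, -010*, -011*, -101, -110*, 0-10*, 00-0*, 001-*, 1-00*, 1-01*, 1-10*, 10-0*, 10-1*, 100-*, 101-*, 11-0*, 110-*
[col 2] --10, -0-0, -01-, 1--0, 1-0-, 10--
Prime implicants: --10, -0-0, -01-, -101, 1--0, 1-0-, 10--
PI chart (minterm → PIs covering it):
  0 | -0-0  (sole → essential)
  2 | --10,-0-0,-01-
  3 | -01-  (sole → essential)
  5 | -101  (sole → essential)
  6 | --10  (sole → essential)
  8 | -0-0,1--0,1-0-,10--
  9 | 1-0-,10--
  10 | --10,-0-0,-01-,1--0,10--
  11 | -01-,10--
  12 | 1--0,1-0-
  13 | -101,1-0-
  14 | --10,1--0
Essential prime implicants: --10, -0-0, -01-, -101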